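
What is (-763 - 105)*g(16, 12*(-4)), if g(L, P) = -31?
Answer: 26908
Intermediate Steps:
(-763 - 105)*g(16, 12*(-4)) = (-763 - 105)*(-31) = -868*(-31) = 26908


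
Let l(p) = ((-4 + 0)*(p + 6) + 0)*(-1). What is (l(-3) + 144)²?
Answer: 24336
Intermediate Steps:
l(p) = 24 + 4*p (l(p) = (-4*(6 + p) + 0)*(-1) = ((-24 - 4*p) + 0)*(-1) = (-24 - 4*p)*(-1) = 24 + 4*p)
(l(-3) + 144)² = ((24 + 4*(-3)) + 144)² = ((24 - 12) + 144)² = (12 + 144)² = 156² = 24336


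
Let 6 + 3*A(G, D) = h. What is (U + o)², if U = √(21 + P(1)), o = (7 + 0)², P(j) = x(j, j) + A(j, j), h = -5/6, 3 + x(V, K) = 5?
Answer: (294 + √746)²/36 ≈ 2867.8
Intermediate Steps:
x(V, K) = 2 (x(V, K) = -3 + 5 = 2)
h = -⅚ (h = -5*⅙ = -⅚ ≈ -0.83333)
A(G, D) = -41/18 (A(G, D) = -2 + (⅓)*(-⅚) = -2 - 5/18 = -41/18)
P(j) = -5/18 (P(j) = 2 - 41/18 = -5/18)
o = 49 (o = 7² = 49)
U = √746/6 (U = √(21 - 5/18) = √(373/18) = √746/6 ≈ 4.5522)
(U + o)² = (√746/6 + 49)² = (49 + √746/6)²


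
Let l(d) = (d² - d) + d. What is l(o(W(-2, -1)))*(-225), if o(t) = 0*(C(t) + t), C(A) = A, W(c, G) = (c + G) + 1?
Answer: 0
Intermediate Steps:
W(c, G) = 1 + G + c (W(c, G) = (G + c) + 1 = 1 + G + c)
o(t) = 0 (o(t) = 0*(t + t) = 0*(2*t) = 0)
l(d) = d²
l(o(W(-2, -1)))*(-225) = 0²*(-225) = 0*(-225) = 0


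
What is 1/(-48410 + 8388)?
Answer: -1/40022 ≈ -2.4986e-5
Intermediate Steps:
1/(-48410 + 8388) = 1/(-40022) = -1/40022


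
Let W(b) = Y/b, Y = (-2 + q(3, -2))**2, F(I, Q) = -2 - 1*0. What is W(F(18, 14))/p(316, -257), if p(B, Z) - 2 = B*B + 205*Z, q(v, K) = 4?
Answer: -2/47173 ≈ -4.2397e-5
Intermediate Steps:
F(I, Q) = -2 (F(I, Q) = -2 + 0 = -2)
p(B, Z) = 2 + B**2 + 205*Z (p(B, Z) = 2 + (B*B + 205*Z) = 2 + (B**2 + 205*Z) = 2 + B**2 + 205*Z)
Y = 4 (Y = (-2 + 4)**2 = 2**2 = 4)
W(b) = 4/b
W(F(18, 14))/p(316, -257) = (4/(-2))/(2 + 316**2 + 205*(-257)) = (4*(-1/2))/(2 + 99856 - 52685) = -2/47173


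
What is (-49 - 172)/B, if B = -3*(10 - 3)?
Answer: 221/21 ≈ 10.524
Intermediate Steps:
B = -21 (B = -3*7 = -21)
(-49 - 172)/B = (-49 - 172)/(-21) = -221*(-1/21) = 221/21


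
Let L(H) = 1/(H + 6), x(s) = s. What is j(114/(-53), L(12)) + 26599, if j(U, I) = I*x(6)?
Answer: 79798/3 ≈ 26599.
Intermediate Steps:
L(H) = 1/(6 + H)
j(U, I) = 6*I (j(U, I) = I*6 = 6*I)
j(114/(-53), L(12)) + 26599 = 6/(6 + 12) + 26599 = 6/18 + 26599 = 6*(1/18) + 26599 = ⅓ + 26599 = 79798/3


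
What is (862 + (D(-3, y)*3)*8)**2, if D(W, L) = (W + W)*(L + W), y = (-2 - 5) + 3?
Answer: 3496900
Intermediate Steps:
y = -4 (y = -7 + 3 = -4)
D(W, L) = 2*W*(L + W) (D(W, L) = (2*W)*(L + W) = 2*W*(L + W))
(862 + (D(-3, y)*3)*8)**2 = (862 + ((2*(-3)*(-4 - 3))*3)*8)**2 = (862 + ((2*(-3)*(-7))*3)*8)**2 = (862 + (42*3)*8)**2 = (862 + 126*8)**2 = (862 + 1008)**2 = 1870**2 = 3496900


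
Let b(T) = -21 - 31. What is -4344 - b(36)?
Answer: -4292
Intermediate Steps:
b(T) = -52
-4344 - b(36) = -4344 - 1*(-52) = -4344 + 52 = -4292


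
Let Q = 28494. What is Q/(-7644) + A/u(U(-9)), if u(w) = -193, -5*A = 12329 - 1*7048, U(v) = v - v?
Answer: 2145209/1229410 ≈ 1.7449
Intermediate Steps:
U(v) = 0
A = -5281/5 (A = -(12329 - 1*7048)/5 = -(12329 - 7048)/5 = -1/5*5281 = -5281/5 ≈ -1056.2)
Q/(-7644) + A/u(U(-9)) = 28494/(-7644) - 5281/5/(-193) = 28494*(-1/7644) - 5281/5*(-1/193) = -4749/1274 + 5281/965 = 2145209/1229410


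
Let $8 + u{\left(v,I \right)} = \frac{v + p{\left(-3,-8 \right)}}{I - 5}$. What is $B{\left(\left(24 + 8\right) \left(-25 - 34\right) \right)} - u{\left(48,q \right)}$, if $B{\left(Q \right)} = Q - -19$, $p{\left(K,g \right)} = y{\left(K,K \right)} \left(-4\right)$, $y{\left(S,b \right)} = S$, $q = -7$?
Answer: $-1856$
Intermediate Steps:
$p{\left(K,g \right)} = - 4 K$ ($p{\left(K,g \right)} = K \left(-4\right) = - 4 K$)
$u{\left(v,I \right)} = -8 + \frac{12 + v}{-5 + I}$ ($u{\left(v,I \right)} = -8 + \frac{v - -12}{I - 5} = -8 + \frac{v + 12}{-5 + I} = -8 + \frac{12 + v}{-5 + I}$)
$B{\left(Q \right)} = 19 + Q$ ($B{\left(Q \right)} = Q + 19 = 19 + Q$)
$B{\left(\left(24 + 8\right) \left(-25 - 34\right) \right)} - u{\left(48,q \right)} = \left(19 + \left(24 + 8\right) \left(-25 - 34\right)\right) - \frac{52 + 48 - -56}{-5 - 7} = \left(19 + 32 \left(-59\right)\right) - \frac{52 + 48 + 56}{-12} = \left(19 - 1888\right) - \left(- \frac{1}{12}\right) 156 = -1869 - -13 = -1869 + 13 = -1856$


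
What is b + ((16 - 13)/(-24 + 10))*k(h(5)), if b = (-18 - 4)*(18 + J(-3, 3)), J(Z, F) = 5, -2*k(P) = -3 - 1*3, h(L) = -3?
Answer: -7093/14 ≈ -506.64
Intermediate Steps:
k(P) = 3 (k(P) = -(-3 - 1*3)/2 = -(-3 - 3)/2 = -½*(-6) = 3)
b = -506 (b = (-18 - 4)*(18 + 5) = -22*23 = -506)
b + ((16 - 13)/(-24 + 10))*k(h(5)) = -506 + ((16 - 13)/(-24 + 10))*3 = -506 + (3/(-14))*3 = -506 + (3*(-1/14))*3 = -506 - 3/14*3 = -506 - 9/14 = -7093/14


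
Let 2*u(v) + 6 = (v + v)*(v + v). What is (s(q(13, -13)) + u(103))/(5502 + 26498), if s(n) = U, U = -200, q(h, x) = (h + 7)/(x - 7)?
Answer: 4203/6400 ≈ 0.65672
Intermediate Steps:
q(h, x) = (7 + h)/(-7 + x)
s(n) = -200
u(v) = -3 + 2*v² (u(v) = -3 + ((v + v)*(v + v))/2 = -3 + ((2*v)*(2*v))/2 = -3 + (4*v²)/2 = -3 + 2*v²)
(s(q(13, -13)) + u(103))/(5502 + 26498) = (-200 + (-3 + 2*103²))/(5502 + 26498) = (-200 + (-3 + 2*10609))/32000 = (-200 + (-3 + 21218))*(1/32000) = (-200 + 21215)*(1/32000) = 21015*(1/32000) = 4203/6400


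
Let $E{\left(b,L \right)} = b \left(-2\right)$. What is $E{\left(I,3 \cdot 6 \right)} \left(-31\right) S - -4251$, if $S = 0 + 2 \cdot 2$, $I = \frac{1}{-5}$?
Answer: $\frac{21007}{5} \approx 4201.4$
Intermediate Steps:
$I = - \frac{1}{5} \approx -0.2$
$S = 4$ ($S = 0 + 4 = 4$)
$E{\left(b,L \right)} = - 2 b$
$E{\left(I,3 \cdot 6 \right)} \left(-31\right) S - -4251 = \left(-2\right) \left(- \frac{1}{5}\right) \left(-31\right) 4 - -4251 = \frac{2}{5} \left(-31\right) 4 + 4251 = \left(- \frac{62}{5}\right) 4 + 4251 = - \frac{248}{5} + 4251 = \frac{21007}{5}$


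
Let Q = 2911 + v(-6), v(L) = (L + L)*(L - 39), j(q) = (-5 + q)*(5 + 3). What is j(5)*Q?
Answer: 0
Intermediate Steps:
j(q) = -40 + 8*q (j(q) = (-5 + q)*8 = -40 + 8*q)
v(L) = 2*L*(-39 + L) (v(L) = (2*L)*(-39 + L) = 2*L*(-39 + L))
Q = 3451 (Q = 2911 + 2*(-6)*(-39 - 6) = 2911 + 2*(-6)*(-45) = 2911 + 540 = 3451)
j(5)*Q = (-40 + 8*5)*3451 = (-40 + 40)*3451 = 0*3451 = 0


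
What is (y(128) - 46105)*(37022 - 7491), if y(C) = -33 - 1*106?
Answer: -1365631564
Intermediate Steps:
y(C) = -139 (y(C) = -33 - 106 = -139)
(y(128) - 46105)*(37022 - 7491) = (-139 - 46105)*(37022 - 7491) = -46244*29531 = -1365631564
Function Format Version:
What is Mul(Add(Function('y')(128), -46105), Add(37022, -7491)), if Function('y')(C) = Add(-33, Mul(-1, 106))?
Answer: -1365631564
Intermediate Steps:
Function('y')(C) = -139 (Function('y')(C) = Add(-33, -106) = -139)
Mul(Add(Function('y')(128), -46105), Add(37022, -7491)) = Mul(Add(-139, -46105), Add(37022, -7491)) = Mul(-46244, 29531) = -1365631564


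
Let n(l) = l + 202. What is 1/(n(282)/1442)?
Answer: 721/242 ≈ 2.9793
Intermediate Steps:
n(l) = 202 + l
1/(n(282)/1442) = 1/((202 + 282)/1442) = 1/(484*(1/1442)) = 1/(242/721) = 721/242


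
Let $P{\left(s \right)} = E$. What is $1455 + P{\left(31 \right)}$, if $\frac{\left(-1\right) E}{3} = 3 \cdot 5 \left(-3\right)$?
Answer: $1590$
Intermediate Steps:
$E = 135$ ($E = - 3 \cdot 3 \cdot 5 \left(-3\right) = - 3 \cdot 15 \left(-3\right) = \left(-3\right) \left(-45\right) = 135$)
$P{\left(s \right)} = 135$
$1455 + P{\left(31 \right)} = 1455 + 135 = 1590$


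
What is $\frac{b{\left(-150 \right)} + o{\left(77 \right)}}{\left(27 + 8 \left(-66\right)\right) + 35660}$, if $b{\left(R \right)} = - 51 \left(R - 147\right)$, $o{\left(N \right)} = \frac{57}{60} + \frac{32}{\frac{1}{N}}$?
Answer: $\frac{352239}{703180} \approx 0.50092$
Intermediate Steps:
$o{\left(N \right)} = \frac{19}{20} + 32 N$ ($o{\left(N \right)} = 57 \cdot \frac{1}{60} + 32 N = \frac{19}{20} + 32 N$)
$b{\left(R \right)} = 7497 - 51 R$ ($b{\left(R \right)} = - 51 \left(-147 + R\right) = 7497 - 51 R$)
$\frac{b{\left(-150 \right)} + o{\left(77 \right)}}{\left(27 + 8 \left(-66\right)\right) + 35660} = \frac{\left(7497 - -7650\right) + \left(\frac{19}{20} + 32 \cdot 77\right)}{\left(27 + 8 \left(-66\right)\right) + 35660} = \frac{\left(7497 + 7650\right) + \left(\frac{19}{20} + 2464\right)}{\left(27 - 528\right) + 35660} = \frac{15147 + \frac{49299}{20}}{-501 + 35660} = \frac{352239}{20 \cdot 35159} = \frac{352239}{20} \cdot \frac{1}{35159} = \frac{352239}{703180}$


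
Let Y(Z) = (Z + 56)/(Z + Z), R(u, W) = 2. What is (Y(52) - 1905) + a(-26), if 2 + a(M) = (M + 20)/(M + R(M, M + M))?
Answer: -99097/52 ≈ -1905.7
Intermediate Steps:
Y(Z) = (56 + Z)/(2*Z) (Y(Z) = (56 + Z)/((2*Z)) = (56 + Z)*(1/(2*Z)) = (56 + Z)/(2*Z))
a(M) = -2 + (20 + M)/(2 + M) (a(M) = -2 + (M + 20)/(M + 2) = -2 + (20 + M)/(2 + M))
(Y(52) - 1905) + a(-26) = ((½)*(56 + 52)/52 - 1905) + (16 - 1*(-26))/(2 - 26) = ((½)*(1/52)*108 - 1905) + (16 + 26)/(-24) = (27/26 - 1905) - 1/24*42 = -49503/26 - 7/4 = -99097/52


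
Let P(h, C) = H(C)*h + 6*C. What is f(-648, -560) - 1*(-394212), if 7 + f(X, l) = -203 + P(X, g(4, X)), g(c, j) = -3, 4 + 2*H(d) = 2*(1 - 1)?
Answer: 395280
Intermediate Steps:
H(d) = -2 (H(d) = -2 + (2*(1 - 1))/2 = -2 + (2*0)/2 = -2 + (1/2)*0 = -2 + 0 = -2)
P(h, C) = -2*h + 6*C
f(X, l) = -228 - 2*X (f(X, l) = -7 + (-203 + (-2*X + 6*(-3))) = -7 + (-203 + (-2*X - 18)) = -7 + (-203 + (-18 - 2*X)) = -7 + (-221 - 2*X) = -228 - 2*X)
f(-648, -560) - 1*(-394212) = (-228 - 2*(-648)) - 1*(-394212) = (-228 + 1296) + 394212 = 1068 + 394212 = 395280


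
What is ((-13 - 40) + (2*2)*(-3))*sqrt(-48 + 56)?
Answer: -130*sqrt(2) ≈ -183.85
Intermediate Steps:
((-13 - 40) + (2*2)*(-3))*sqrt(-48 + 56) = (-53 + 4*(-3))*sqrt(8) = (-53 - 12)*(2*sqrt(2)) = -130*sqrt(2)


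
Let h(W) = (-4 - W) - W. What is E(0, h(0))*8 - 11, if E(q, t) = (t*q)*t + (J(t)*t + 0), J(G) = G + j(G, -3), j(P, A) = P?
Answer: 245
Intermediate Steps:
J(G) = 2*G (J(G) = G + G = 2*G)
h(W) = -4 - 2*W
E(q, t) = 2*t**2 + q*t**2 (E(q, t) = (t*q)*t + ((2*t)*t + 0) = (q*t)*t + (2*t**2 + 0) = q*t**2 + 2*t**2 = 2*t**2 + q*t**2)
E(0, h(0))*8 - 11 = ((-4 - 2*0)**2*(2 + 0))*8 - 11 = ((-4 + 0)**2*2)*8 - 11 = ((-4)**2*2)*8 - 11 = (16*2)*8 - 11 = 32*8 - 11 = 256 - 11 = 245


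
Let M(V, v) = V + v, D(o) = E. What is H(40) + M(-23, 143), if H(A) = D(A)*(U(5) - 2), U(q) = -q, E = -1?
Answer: 127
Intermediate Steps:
D(o) = -1
H(A) = 7 (H(A) = -(-1*5 - 2) = -(-5 - 2) = -1*(-7) = 7)
H(40) + M(-23, 143) = 7 + (-23 + 143) = 7 + 120 = 127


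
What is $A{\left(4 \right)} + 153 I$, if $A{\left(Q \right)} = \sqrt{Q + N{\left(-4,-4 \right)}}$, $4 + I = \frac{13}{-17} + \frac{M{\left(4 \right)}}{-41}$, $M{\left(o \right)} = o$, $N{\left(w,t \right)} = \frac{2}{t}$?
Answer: $- \frac{30501}{41} + \frac{\sqrt{14}}{2} \approx -742.06$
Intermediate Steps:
$I = - \frac{3389}{697}$ ($I = -4 + \left(\frac{13}{-17} + \frac{4}{-41}\right) = -4 + \left(13 \left(- \frac{1}{17}\right) + 4 \left(- \frac{1}{41}\right)\right) = -4 - \frac{601}{697} = - \frac{3389}{697} \approx -4.8623$)
$A{\left(Q \right)} = \sqrt{- \frac{1}{2} + Q}$ ($A{\left(Q \right)} = \sqrt{Q + \frac{2}{-4}} = \sqrt{Q + 2 \left(- \frac{1}{4}\right)} = \sqrt{Q - \frac{1}{2}} = \sqrt{- \frac{1}{2} + Q}$)
$A{\left(4 \right)} + 153 I = \frac{\sqrt{-2 + 4 \cdot 4}}{2} + 153 \left(- \frac{3389}{697}\right) = \frac{\sqrt{-2 + 16}}{2} - \frac{30501}{41} = \frac{\sqrt{14}}{2} - \frac{30501}{41} = - \frac{30501}{41} + \frac{\sqrt{14}}{2}$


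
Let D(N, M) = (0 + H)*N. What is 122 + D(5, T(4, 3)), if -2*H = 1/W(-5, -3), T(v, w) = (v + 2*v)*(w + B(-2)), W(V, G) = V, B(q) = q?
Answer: 245/2 ≈ 122.50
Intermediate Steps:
T(v, w) = 3*v*(-2 + w) (T(v, w) = (v + 2*v)*(w - 2) = (3*v)*(-2 + w) = 3*v*(-2 + w))
H = 1/10 (H = -1/2/(-5) = -1/2*(-1/5) = 1/10 ≈ 0.10000)
D(N, M) = N/10 (D(N, M) = (0 + 1/10)*N = N/10)
122 + D(5, T(4, 3)) = 122 + (1/10)*5 = 122 + 1/2 = 245/2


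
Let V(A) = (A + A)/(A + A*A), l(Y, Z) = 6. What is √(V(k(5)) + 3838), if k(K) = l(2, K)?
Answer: 2*√47019/7 ≈ 61.954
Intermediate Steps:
k(K) = 6
V(A) = 2*A/(A + A²) (V(A) = (2*A)/(A + A²) = 2*A/(A + A²))
√(V(k(5)) + 3838) = √(2/(1 + 6) + 3838) = √(2/7 + 3838) = √(26868/7) = 2*√47019/7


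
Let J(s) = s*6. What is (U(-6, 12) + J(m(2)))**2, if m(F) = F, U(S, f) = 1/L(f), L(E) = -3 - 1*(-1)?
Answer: 529/4 ≈ 132.25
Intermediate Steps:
L(E) = -2 (L(E) = -3 + 1 = -2)
U(S, f) = -1/2 (U(S, f) = 1/(-2) = -1/2)
J(s) = 6*s
(U(-6, 12) + J(m(2)))**2 = (-1/2 + 6*2)**2 = (-1/2 + 12)**2 = (23/2)**2 = 529/4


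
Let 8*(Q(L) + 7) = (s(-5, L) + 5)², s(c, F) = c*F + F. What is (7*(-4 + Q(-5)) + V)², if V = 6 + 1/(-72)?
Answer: 293471161/1296 ≈ 2.2644e+5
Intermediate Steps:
V = 431/72 (V = 6 - 1/72 = 431/72 ≈ 5.9861)
s(c, F) = F + F*c (s(c, F) = F*c + F = F + F*c)
Q(L) = -7 + (5 - 4*L)²/8 (Q(L) = -7 + (L*(1 - 5) + 5)²/8 = -7 + (L*(-4) + 5)²/8 = -7 + (-4*L + 5)²/8 = -7 + (5 - 4*L)²/8)
(7*(-4 + Q(-5)) + V)² = (7*(-4 + (-7 + (5 - 4*(-5))²/8)) + 431/72)² = (7*(-4 + (-7 + (5 + 20)²/8)) + 431/72)² = (7*(-4 + (-7 + (⅛)*25²)) + 431/72)² = (7*(-4 + (-7 + (⅛)*625)) + 431/72)² = (7*(-4 + (-7 + 625/8)) + 431/72)² = (7*(-4 + 569/8) + 431/72)² = (7*(537/8) + 431/72)² = (3759/8 + 431/72)² = (17131/36)² = 293471161/1296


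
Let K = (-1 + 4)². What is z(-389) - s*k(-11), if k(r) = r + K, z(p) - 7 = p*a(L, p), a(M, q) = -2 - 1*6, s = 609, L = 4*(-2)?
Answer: 4337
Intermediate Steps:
L = -8
a(M, q) = -8 (a(M, q) = -2 - 6 = -8)
K = 9 (K = 3² = 9)
z(p) = 7 - 8*p (z(p) = 7 + p*(-8) = 7 - 8*p)
k(r) = 9 + r (k(r) = r + 9 = 9 + r)
z(-389) - s*k(-11) = (7 - 8*(-389)) - 609*(9 - 11) = (7 + 3112) - 609*(-2) = 3119 - 1*(-1218) = 3119 + 1218 = 4337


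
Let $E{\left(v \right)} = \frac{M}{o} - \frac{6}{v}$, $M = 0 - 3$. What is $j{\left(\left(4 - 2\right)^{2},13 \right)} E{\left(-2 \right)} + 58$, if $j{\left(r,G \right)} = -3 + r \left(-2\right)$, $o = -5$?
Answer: $\frac{92}{5} \approx 18.4$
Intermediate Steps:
$j{\left(r,G \right)} = -3 - 2 r$
$M = -3$ ($M = 0 - 3 = -3$)
$E{\left(v \right)} = \frac{3}{5} - \frac{6}{v}$ ($E{\left(v \right)} = - \frac{3}{-5} - \frac{6}{v} = \left(-3\right) \left(- \frac{1}{5}\right) - \frac{6}{v} = \frac{3}{5} - \frac{6}{v}$)
$j{\left(\left(4 - 2\right)^{2},13 \right)} E{\left(-2 \right)} + 58 = \left(-3 - 2 \left(4 - 2\right)^{2}\right) \left(\frac{3}{5} - \frac{6}{-2}\right) + 58 = \left(-3 - 2 \cdot 2^{2}\right) \left(\frac{3}{5} - -3\right) + 58 = \left(-3 - 8\right) \left(\frac{3}{5} + 3\right) + 58 = \left(-3 - 8\right) \frac{18}{5} + 58 = \left(-11\right) \frac{18}{5} + 58 = - \frac{198}{5} + 58 = \frac{92}{5}$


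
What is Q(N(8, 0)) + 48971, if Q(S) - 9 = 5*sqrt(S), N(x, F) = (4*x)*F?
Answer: 48980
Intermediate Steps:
N(x, F) = 4*F*x
Q(S) = 9 + 5*sqrt(S)
Q(N(8, 0)) + 48971 = (9 + 5*sqrt(4*0*8)) + 48971 = (9 + 5*sqrt(0)) + 48971 = (9 + 5*0) + 48971 = (9 + 0) + 48971 = 9 + 48971 = 48980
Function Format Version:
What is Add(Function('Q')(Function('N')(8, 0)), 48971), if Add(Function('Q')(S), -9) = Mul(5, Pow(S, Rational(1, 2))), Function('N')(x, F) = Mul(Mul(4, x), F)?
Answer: 48980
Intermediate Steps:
Function('N')(x, F) = Mul(4, F, x)
Function('Q')(S) = Add(9, Mul(5, Pow(S, Rational(1, 2))))
Add(Function('Q')(Function('N')(8, 0)), 48971) = Add(Add(9, Mul(5, Pow(Mul(4, 0, 8), Rational(1, 2)))), 48971) = Add(Add(9, Mul(5, Pow(0, Rational(1, 2)))), 48971) = Add(Add(9, Mul(5, 0)), 48971) = Add(Add(9, 0), 48971) = Add(9, 48971) = 48980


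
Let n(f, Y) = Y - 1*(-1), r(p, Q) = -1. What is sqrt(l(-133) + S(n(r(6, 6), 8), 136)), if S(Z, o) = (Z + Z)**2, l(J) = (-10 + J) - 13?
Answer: 2*sqrt(42) ≈ 12.961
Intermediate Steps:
n(f, Y) = 1 + Y (n(f, Y) = Y + 1 = 1 + Y)
l(J) = -23 + J
S(Z, o) = 4*Z**2 (S(Z, o) = (2*Z)**2 = 4*Z**2)
sqrt(l(-133) + S(n(r(6, 6), 8), 136)) = sqrt((-23 - 133) + 4*(1 + 8)**2) = sqrt(-156 + 4*9**2) = sqrt(-156 + 4*81) = sqrt(-156 + 324) = sqrt(168) = 2*sqrt(42)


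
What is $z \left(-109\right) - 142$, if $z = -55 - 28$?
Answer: $8905$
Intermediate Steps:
$z = -83$
$z \left(-109\right) - 142 = \left(-83\right) \left(-109\right) - 142 = 9047 - 142 = 8905$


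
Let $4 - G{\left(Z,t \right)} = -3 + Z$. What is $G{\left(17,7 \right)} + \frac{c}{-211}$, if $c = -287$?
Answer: $- \frac{1823}{211} \approx -8.6398$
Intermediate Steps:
$G{\left(Z,t \right)} = 7 - Z$ ($G{\left(Z,t \right)} = 4 - \left(-3 + Z\right) = 7 - Z$)
$G{\left(17,7 \right)} + \frac{c}{-211} = \left(7 - 17\right) - \frac{287}{-211} = \left(7 - 17\right) - - \frac{287}{211} = -10 + \frac{287}{211} = - \frac{1823}{211}$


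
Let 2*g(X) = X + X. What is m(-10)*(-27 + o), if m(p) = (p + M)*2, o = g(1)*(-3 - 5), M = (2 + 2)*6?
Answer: -980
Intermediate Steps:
g(X) = X (g(X) = (X + X)/2 = (2*X)/2 = X)
M = 24 (M = 4*6 = 24)
o = -8 (o = 1*(-3 - 5) = 1*(-8) = -8)
m(p) = 48 + 2*p (m(p) = (p + 24)*2 = (24 + p)*2 = 48 + 2*p)
m(-10)*(-27 + o) = (48 + 2*(-10))*(-27 - 8) = (48 - 20)*(-35) = 28*(-35) = -980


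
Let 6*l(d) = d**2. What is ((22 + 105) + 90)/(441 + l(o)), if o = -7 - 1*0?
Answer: 186/385 ≈ 0.48312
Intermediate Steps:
o = -7 (o = -7 + 0 = -7)
l(d) = d**2/6
((22 + 105) + 90)/(441 + l(o)) = ((22 + 105) + 90)/(441 + (1/6)*(-7)**2) = (127 + 90)/(441 + (1/6)*49) = 217/(441 + 49/6) = 217/(2695/6) = 217*(6/2695) = 186/385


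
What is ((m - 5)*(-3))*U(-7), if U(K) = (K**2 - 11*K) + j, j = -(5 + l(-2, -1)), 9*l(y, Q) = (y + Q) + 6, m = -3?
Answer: 2896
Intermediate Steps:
l(y, Q) = 2/3 + Q/9 + y/9 (l(y, Q) = ((y + Q) + 6)/9 = ((Q + y) + 6)/9 = (6 + Q + y)/9 = 2/3 + Q/9 + y/9)
j = -16/3 (j = -(5 + (2/3 + (1/9)*(-1) + (1/9)*(-2))) = -(5 + (2/3 - 1/9 - 2/9)) = -(5 + 1/3) = -1*16/3 = -16/3 ≈ -5.3333)
U(K) = -16/3 + K**2 - 11*K (U(K) = (K**2 - 11*K) - 16/3 = -16/3 + K**2 - 11*K)
((m - 5)*(-3))*U(-7) = ((-3 - 5)*(-3))*(-16/3 + (-7)**2 - 11*(-7)) = (-8*(-3))*(-16/3 + 49 + 77) = 24*(362/3) = 2896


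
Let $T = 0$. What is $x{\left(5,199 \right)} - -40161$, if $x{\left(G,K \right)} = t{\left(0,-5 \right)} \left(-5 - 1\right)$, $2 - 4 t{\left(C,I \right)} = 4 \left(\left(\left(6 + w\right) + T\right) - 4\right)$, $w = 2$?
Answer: $40182$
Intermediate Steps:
$t{\left(C,I \right)} = - \frac{7}{2}$ ($t{\left(C,I \right)} = \frac{1}{2} - \frac{4 \left(\left(\left(6 + 2\right) + 0\right) - 4\right)}{4} = \frac{1}{2} - \frac{4 \left(\left(8 + 0\right) - 4\right)}{4} = \frac{1}{2} - \frac{4 \left(8 - 4\right)}{4} = \frac{1}{2} - \frac{4 \cdot 4}{4} = \frac{1}{2} - 4 = - \frac{7}{2}$)
$x{\left(G,K \right)} = 21$ ($x{\left(G,K \right)} = - \frac{7 \left(-5 - 1\right)}{2} = \left(- \frac{7}{2}\right) \left(-6\right) = 21$)
$x{\left(5,199 \right)} - -40161 = 21 - -40161 = 21 + 40161 = 40182$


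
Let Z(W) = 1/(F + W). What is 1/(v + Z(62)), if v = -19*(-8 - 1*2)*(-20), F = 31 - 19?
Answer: -74/281199 ≈ -0.00026316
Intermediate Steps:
F = 12
v = -3800 (v = -19*(-8 - 2)*(-20) = -19*(-10)*(-20) = 190*(-20) = -3800)
Z(W) = 1/(12 + W)
1/(v + Z(62)) = 1/(-3800 + 1/(12 + 62)) = 1/(-3800 + 1/74) = 1/(-281199/74) = -74/281199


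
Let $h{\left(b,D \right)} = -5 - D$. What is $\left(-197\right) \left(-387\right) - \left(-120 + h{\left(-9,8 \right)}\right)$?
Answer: $76372$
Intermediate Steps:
$\left(-197\right) \left(-387\right) - \left(-120 + h{\left(-9,8 \right)}\right) = \left(-197\right) \left(-387\right) + \left(120 - \left(-5 - 8\right)\right) = 76239 + \left(120 - \left(-5 - 8\right)\right) = 76239 + \left(120 - -13\right) = 76239 + \left(120 + 13\right) = 76239 + 133 = 76372$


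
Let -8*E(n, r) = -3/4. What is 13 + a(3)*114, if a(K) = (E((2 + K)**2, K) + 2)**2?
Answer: 262529/512 ≈ 512.75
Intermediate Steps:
E(n, r) = 3/32 (E(n, r) = -(-3)/(8*4) = -1/8*(-3/4) = 3/32)
a(K) = 4489/1024 (a(K) = (3/32 + 2)**2 = (67/32)**2 = 4489/1024)
13 + a(3)*114 = 13 + (4489/1024)*114 = 13 + 255873/512 = 262529/512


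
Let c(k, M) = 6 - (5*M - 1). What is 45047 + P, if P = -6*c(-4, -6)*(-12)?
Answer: 47711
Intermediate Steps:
c(k, M) = 7 - 5*M (c(k, M) = 6 - (-1 + 5*M) = 6 + (1 - 5*M) = 7 - 5*M)
P = 2664 (P = -6*(7 - 5*(-6))*(-12) = -6*(7 + 30)*(-12) = -6*37*(-12) = -222*(-12) = 2664)
45047 + P = 45047 + 2664 = 47711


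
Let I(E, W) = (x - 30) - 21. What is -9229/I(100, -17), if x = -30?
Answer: 9229/81 ≈ 113.94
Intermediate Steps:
I(E, W) = -81 (I(E, W) = (-30 - 30) - 21 = -60 - 21 = -81)
-9229/I(100, -17) = -9229/(-81) = -9229*(-1/81) = 9229/81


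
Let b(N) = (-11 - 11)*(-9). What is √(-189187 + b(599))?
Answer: I*√188989 ≈ 434.73*I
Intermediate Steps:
b(N) = 198 (b(N) = -22*(-9) = 198)
√(-189187 + b(599)) = √(-189187 + 198) = √(-188989) = I*√188989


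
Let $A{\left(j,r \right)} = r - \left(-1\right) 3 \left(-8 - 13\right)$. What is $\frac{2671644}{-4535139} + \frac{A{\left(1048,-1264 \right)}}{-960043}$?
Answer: $- \frac{121851190059}{207329926237} \approx -0.58772$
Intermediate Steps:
$A{\left(j,r \right)} = -63 + r$ ($A{\left(j,r \right)} = r - \left(-3\right) \left(-21\right) = r - 63 = -63 + r$)
$\frac{2671644}{-4535139} + \frac{A{\left(1048,-1264 \right)}}{-960043} = \frac{2671644}{-4535139} + \frac{-63 - 1264}{-960043} = 2671644 \left(- \frac{1}{4535139}\right) - - \frac{1327}{960043} = - \frac{890548}{1511713} + \frac{1327}{960043} = - \frac{121851190059}{207329926237}$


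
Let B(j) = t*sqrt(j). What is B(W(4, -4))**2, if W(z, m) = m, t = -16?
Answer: -1024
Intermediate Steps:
B(j) = -16*sqrt(j)
B(W(4, -4))**2 = (-32*I)**2 = -1024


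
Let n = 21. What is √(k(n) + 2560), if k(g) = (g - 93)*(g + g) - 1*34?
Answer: I*√498 ≈ 22.316*I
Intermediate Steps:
k(g) = -34 + 2*g*(-93 + g) (k(g) = (-93 + g)*(2*g) - 34 = 2*g*(-93 + g) - 34 = -34 + 2*g*(-93 + g))
√(k(n) + 2560) = √((-34 - 186*21 + 2*21²) + 2560) = √((-34 - 3906 + 2*441) + 2560) = √((-34 - 3906 + 882) + 2560) = √(-3058 + 2560) = √(-498) = I*√498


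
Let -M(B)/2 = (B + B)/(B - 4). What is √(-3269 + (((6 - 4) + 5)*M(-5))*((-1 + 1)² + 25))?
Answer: I*√32921/3 ≈ 60.48*I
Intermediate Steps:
M(B) = -4*B/(-4 + B) (M(B) = -2*(B + B)/(B - 4) = -2*2*B/(-4 + B) = -4*B/(-4 + B))
√(-3269 + (((6 - 4) + 5)*M(-5))*((-1 + 1)² + 25)) = √(-3269 + (((6 - 4) + 5)*(-4*(-5)/(-4 - 5)))*((-1 + 1)² + 25)) = √(-3269 + ((2 + 5)*(-4*(-5)/(-9)))*(0² + 25)) = √(-3269 + (7*(-4*(-5)*(-⅑)))*(0 + 25)) = √(-3269 + (7*(-20/9))*25) = √(-3269 - 140/9*25) = √(-3269 - 3500/9) = √(-32921/9) = I*√32921/3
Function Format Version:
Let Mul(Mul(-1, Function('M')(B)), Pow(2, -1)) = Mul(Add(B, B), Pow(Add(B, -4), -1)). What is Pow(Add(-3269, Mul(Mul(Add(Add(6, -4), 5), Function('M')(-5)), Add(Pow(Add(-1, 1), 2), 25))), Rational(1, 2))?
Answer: Mul(Rational(1, 3), I, Pow(32921, Rational(1, 2))) ≈ Mul(60.480, I)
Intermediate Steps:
Function('M')(B) = Mul(-4, B, Pow(Add(-4, B), -1)) (Function('M')(B) = Mul(-2, Mul(Add(B, B), Pow(Add(B, -4), -1))) = Mul(-2, Mul(Mul(2, B), Pow(Add(-4, B), -1))) = Mul(-2, Mul(2, B, Pow(Add(-4, B), -1))) = Mul(-4, B, Pow(Add(-4, B), -1)))
Pow(Add(-3269, Mul(Mul(Add(Add(6, -4), 5), Function('M')(-5)), Add(Pow(Add(-1, 1), 2), 25))), Rational(1, 2)) = Pow(Add(-3269, Mul(Mul(Add(Add(6, -4), 5), Mul(-4, -5, Pow(Add(-4, -5), -1))), Add(Pow(Add(-1, 1), 2), 25))), Rational(1, 2)) = Pow(Add(-3269, Mul(Mul(Add(2, 5), Mul(-4, -5, Pow(-9, -1))), Add(Pow(0, 2), 25))), Rational(1, 2)) = Pow(Add(-3269, Mul(Mul(7, Mul(-4, -5, Rational(-1, 9))), Add(0, 25))), Rational(1, 2)) = Pow(Add(-3269, Mul(Mul(7, Rational(-20, 9)), 25)), Rational(1, 2)) = Pow(Add(-3269, Mul(Rational(-140, 9), 25)), Rational(1, 2)) = Pow(Add(-3269, Rational(-3500, 9)), Rational(1, 2)) = Pow(Rational(-32921, 9), Rational(1, 2)) = Mul(Rational(1, 3), I, Pow(32921, Rational(1, 2)))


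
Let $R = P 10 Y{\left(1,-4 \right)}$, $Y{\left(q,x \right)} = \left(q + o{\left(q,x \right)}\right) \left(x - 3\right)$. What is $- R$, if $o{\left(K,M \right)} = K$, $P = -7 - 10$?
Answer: $-2380$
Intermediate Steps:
$P = -17$ ($P = -7 - 10 = -17$)
$Y{\left(q,x \right)} = 2 q \left(-3 + x\right)$ ($Y{\left(q,x \right)} = \left(q + q\right) \left(x - 3\right) = 2 q \left(-3 + x\right)$)
$R = 2380$ ($R = \left(-17\right) 10 \cdot 2 \cdot 1 \left(-3 - 4\right) = - 170 \cdot 2 \cdot 1 \left(-7\right) = \left(-170\right) \left(-14\right) = 2380$)
$- R = \left(-1\right) 2380 = -2380$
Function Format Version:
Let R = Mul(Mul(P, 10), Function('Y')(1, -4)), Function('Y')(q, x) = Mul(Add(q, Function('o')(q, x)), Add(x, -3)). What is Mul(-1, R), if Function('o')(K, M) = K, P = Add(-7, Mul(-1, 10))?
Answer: -2380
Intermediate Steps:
P = -17 (P = Add(-7, -10) = -17)
Function('Y')(q, x) = Mul(2, q, Add(-3, x)) (Function('Y')(q, x) = Mul(Add(q, q), Add(x, -3)) = Mul(Mul(2, q), Add(-3, x)) = Mul(2, q, Add(-3, x)))
R = 2380 (R = Mul(Mul(-17, 10), Mul(2, 1, Add(-3, -4))) = Mul(-170, Mul(2, 1, -7)) = Mul(-170, -14) = 2380)
Mul(-1, R) = Mul(-1, 2380) = -2380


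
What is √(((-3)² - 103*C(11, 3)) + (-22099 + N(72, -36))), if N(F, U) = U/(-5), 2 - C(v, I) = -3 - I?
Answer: 9*I*√7070/5 ≈ 151.35*I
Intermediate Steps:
C(v, I) = 5 + I (C(v, I) = 2 - (-3 - I) = 2 + (3 + I) = 5 + I)
N(F, U) = -U/5 (N(F, U) = U*(-⅕) = -U/5)
√(((-3)² - 103*C(11, 3)) + (-22099 + N(72, -36))) = √(((-3)² - 103*(5 + 3)) + (-22099 - ⅕*(-36))) = √((9 - 103*8) + (-22099 + 36/5)) = √((9 - 824) - 110459/5) = √(-815 - 110459/5) = √(-114534/5) = 9*I*√7070/5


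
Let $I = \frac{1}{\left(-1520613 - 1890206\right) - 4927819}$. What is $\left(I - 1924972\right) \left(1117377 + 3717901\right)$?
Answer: $- \frac{5543868880547152649}{595617} \approx -9.3078 \cdot 10^{12}$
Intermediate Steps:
$I = - \frac{1}{8338638}$ ($I = \frac{1}{\left(-1520613 - 1890206\right) - 4927819} = \frac{1}{-3410819 - 4927819} = \frac{1}{-8338638} = - \frac{1}{8338638} \approx -1.1992 \cdot 10^{-7}$)
$\left(I - 1924972\right) \left(1117377 + 3717901\right) = \left(- \frac{1}{8338638} - 1924972\right) \left(1117377 + 3717901\right) = \left(- \frac{16051644668137}{8338638}\right) 4835278 = - \frac{5543868880547152649}{595617}$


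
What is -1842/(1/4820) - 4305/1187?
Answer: -10538712585/1187 ≈ -8.8784e+6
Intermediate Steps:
-1842/(1/4820) - 4305/1187 = -1842/1/4820 - 4305*1/1187 = -1842*4820 - 4305/1187 = -8878440 - 4305/1187 = -10538712585/1187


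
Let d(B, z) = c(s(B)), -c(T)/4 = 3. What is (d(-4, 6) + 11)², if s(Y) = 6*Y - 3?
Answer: 1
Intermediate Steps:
s(Y) = -3 + 6*Y
c(T) = -12 (c(T) = -4*3 = -12)
d(B, z) = -12
(d(-4, 6) + 11)² = (-12 + 11)² = (-1)² = 1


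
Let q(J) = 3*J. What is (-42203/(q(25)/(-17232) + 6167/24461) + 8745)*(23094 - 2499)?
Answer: -115852252748214615/34811723 ≈ -3.3280e+9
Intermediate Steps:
(-42203/(q(25)/(-17232) + 6167/24461) + 8745)*(23094 - 2499) = (-42203/((3*25)/(-17232) + 6167/24461) + 8745)*(23094 - 2499) = (-42203/(75*(-1/17232) + 6167*(1/24461)) + 8745)*20595 = (-42203/(-25/5744 + 6167/24461) + 8745)*20595 = (-42203/34811723/140503984 + 8745)*20595 = (-42203*140503984/34811723 + 8745)*20595 = (-5929689636752/34811723 + 8745)*20595 = -5625261119117/34811723*20595 = -115852252748214615/34811723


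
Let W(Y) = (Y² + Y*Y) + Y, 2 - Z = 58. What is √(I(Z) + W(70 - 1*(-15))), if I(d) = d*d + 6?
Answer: √17677 ≈ 132.95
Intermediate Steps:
Z = -56 (Z = 2 - 1*58 = 2 - 58 = -56)
I(d) = 6 + d² (I(d) = d² + 6 = 6 + d²)
W(Y) = Y + 2*Y² (W(Y) = (Y² + Y²) + Y = 2*Y² + Y = Y + 2*Y²)
√(I(Z) + W(70 - 1*(-15))) = √((6 + (-56)²) + (70 - 1*(-15))*(1 + 2*(70 - 1*(-15)))) = √((6 + 3136) + (70 + 15)*(1 + 2*(70 + 15))) = √(3142 + 85*(1 + 2*85)) = √(3142 + 85*(1 + 170)) = √(3142 + 85*171) = √(3142 + 14535) = √17677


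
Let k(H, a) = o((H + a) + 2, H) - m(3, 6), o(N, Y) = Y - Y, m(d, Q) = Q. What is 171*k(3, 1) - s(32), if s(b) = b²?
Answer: -2050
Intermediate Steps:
o(N, Y) = 0
k(H, a) = -6 (k(H, a) = 0 - 1*6 = 0 - 6 = -6)
171*k(3, 1) - s(32) = 171*(-6) - 1*32² = -1026 - 1*1024 = -1026 - 1024 = -2050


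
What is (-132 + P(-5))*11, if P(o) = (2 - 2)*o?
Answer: -1452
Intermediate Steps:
P(o) = 0 (P(o) = 0*o = 0)
(-132 + P(-5))*11 = (-132 + 0)*11 = -132*11 = -1452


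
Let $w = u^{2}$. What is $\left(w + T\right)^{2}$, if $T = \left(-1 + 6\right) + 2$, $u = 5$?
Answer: $1024$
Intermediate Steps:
$T = 7$ ($T = 5 + 2 = 7$)
$w = 25$ ($w = 5^{2} = 25$)
$\left(w + T\right)^{2} = \left(25 + 7\right)^{2} = 32^{2} = 1024$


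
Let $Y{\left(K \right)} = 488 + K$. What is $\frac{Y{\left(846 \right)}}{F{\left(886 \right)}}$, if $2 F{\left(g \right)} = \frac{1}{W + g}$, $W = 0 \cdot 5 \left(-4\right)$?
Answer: $2363848$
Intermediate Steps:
$W = 0$ ($W = 0 \left(-4\right) = 0$)
$F{\left(g \right)} = \frac{1}{2 g}$ ($F{\left(g \right)} = \frac{1}{2 \left(0 + g\right)} = \frac{1}{2 g}$)
$\frac{Y{\left(846 \right)}}{F{\left(886 \right)}} = \frac{488 + 846}{\frac{1}{2} \cdot \frac{1}{886}} = \frac{1334}{\frac{1}{2} \cdot \frac{1}{886}} = 1334 \frac{1}{\frac{1}{1772}} = 1334 \cdot 1772 = 2363848$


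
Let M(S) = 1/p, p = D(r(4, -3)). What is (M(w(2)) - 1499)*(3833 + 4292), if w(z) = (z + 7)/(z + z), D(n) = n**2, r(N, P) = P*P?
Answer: -986521250/81 ≈ -1.2179e+7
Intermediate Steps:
r(N, P) = P**2
w(z) = (7 + z)/(2*z) (w(z) = (7 + z)/((2*z)) = (7 + z)*(1/(2*z)) = (7 + z)/(2*z))
p = 81 (p = ((-3)**2)**2 = 9**2 = 81)
M(S) = 1/81
(M(w(2)) - 1499)*(3833 + 4292) = (1/81 - 1499)*(3833 + 4292) = -121418/81*8125 = -986521250/81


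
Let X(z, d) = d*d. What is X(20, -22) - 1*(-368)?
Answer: 852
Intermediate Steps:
X(z, d) = d**2
X(20, -22) - 1*(-368) = (-22)**2 - 1*(-368) = 484 + 368 = 852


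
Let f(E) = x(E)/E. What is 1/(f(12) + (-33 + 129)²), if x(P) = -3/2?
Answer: 8/73727 ≈ 0.00010851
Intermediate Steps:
x(P) = -3/2 (x(P) = -3*½ = -3/2)
f(E) = -3/(2*E)
1/(f(12) + (-33 + 129)²) = 1/(-3/2/12 + (-33 + 129)²) = 1/(-3/2*1/12 + 96²) = 1/(-⅛ + 9216) = 1/(73727/8) = 8/73727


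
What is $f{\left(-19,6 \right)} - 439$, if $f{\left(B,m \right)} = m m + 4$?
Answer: $-399$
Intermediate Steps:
$f{\left(B,m \right)} = 4 + m^{2}$ ($f{\left(B,m \right)} = m^{2} + 4 = 4 + m^{2}$)
$f{\left(-19,6 \right)} - 439 = \left(4 + 6^{2}\right) - 439 = \left(4 + 36\right) - 439 = 40 - 439 = -399$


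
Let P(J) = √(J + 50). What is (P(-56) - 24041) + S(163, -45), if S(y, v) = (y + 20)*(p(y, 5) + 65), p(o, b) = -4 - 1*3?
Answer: -13427 + I*√6 ≈ -13427.0 + 2.4495*I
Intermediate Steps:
p(o, b) = -7 (p(o, b) = -4 - 3 = -7)
S(y, v) = 1160 + 58*y (S(y, v) = (y + 20)*(-7 + 65) = (20 + y)*58 = 1160 + 58*y)
P(J) = √(50 + J)
(P(-56) - 24041) + S(163, -45) = (√(50 - 56) - 24041) + (1160 + 58*163) = (√(-6) - 24041) + (1160 + 9454) = (I*√6 - 24041) + 10614 = (-24041 + I*√6) + 10614 = -13427 + I*√6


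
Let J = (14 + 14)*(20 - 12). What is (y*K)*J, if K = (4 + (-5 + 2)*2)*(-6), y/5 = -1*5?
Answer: -67200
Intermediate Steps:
y = -25 (y = 5*(-1*5) = 5*(-5) = -25)
J = 224 (J = 28*8 = 224)
K = 12 (K = (4 - 3*2)*(-6) = (4 - 6)*(-6) = -2*(-6) = 12)
(y*K)*J = -25*12*224 = -300*224 = -67200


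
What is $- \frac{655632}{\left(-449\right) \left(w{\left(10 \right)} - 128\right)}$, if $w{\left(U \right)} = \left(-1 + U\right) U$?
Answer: $- \frac{327816}{8531} \approx -38.426$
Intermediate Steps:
$w{\left(U \right)} = U \left(-1 + U\right)$
$- \frac{655632}{\left(-449\right) \left(w{\left(10 \right)} - 128\right)} = - \frac{655632}{\left(-449\right) \left(10 \left(-1 + 10\right) - 128\right)} = - \frac{655632}{\left(-449\right) \left(10 \cdot 9 - 128\right)} = - \frac{655632}{\left(-449\right) \left(90 - 128\right)} = - \frac{655632}{\left(-449\right) \left(-38\right)} = - \frac{655632}{17062} = \left(-655632\right) \frac{1}{17062} = - \frac{327816}{8531}$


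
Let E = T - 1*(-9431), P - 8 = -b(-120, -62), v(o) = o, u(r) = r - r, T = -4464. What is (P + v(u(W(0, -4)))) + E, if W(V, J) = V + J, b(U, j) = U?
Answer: 5095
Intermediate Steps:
W(V, J) = J + V
u(r) = 0
P = 128 (P = 8 - 1*(-120) = 8 + 120 = 128)
E = 4967 (E = -4464 - 1*(-9431) = -4464 + 9431 = 4967)
(P + v(u(W(0, -4)))) + E = (128 + 0) + 4967 = 128 + 4967 = 5095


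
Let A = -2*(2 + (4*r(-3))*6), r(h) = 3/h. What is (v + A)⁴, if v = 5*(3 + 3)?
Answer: 29986576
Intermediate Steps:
A = 44 (A = -2*(2 + (4*(3/(-3)))*6) = -2*(2 + (4*(3*(-⅓)))*6) = -2*(2 + (4*(-1))*6) = -2*(2 - 4*6) = -2*(2 - 24) = -2*(-22) = 44)
v = 30 (v = 5*6 = 30)
(v + A)⁴ = (30 + 44)⁴ = 74⁴ = 29986576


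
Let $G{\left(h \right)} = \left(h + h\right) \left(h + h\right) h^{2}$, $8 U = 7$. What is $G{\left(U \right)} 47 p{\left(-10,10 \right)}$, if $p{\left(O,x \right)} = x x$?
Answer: $\frac{2821175}{256} \approx 11020.0$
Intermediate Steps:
$p{\left(O,x \right)} = x^{2}$
$U = \frac{7}{8}$ ($U = \frac{1}{8} \cdot 7 = \frac{7}{8} \approx 0.875$)
$G{\left(h \right)} = 4 h^{4}$ ($G{\left(h \right)} = 2 h 2 h h^{2} = 4 h^{2} h^{2} = 4 h^{4}$)
$G{\left(U \right)} 47 p{\left(-10,10 \right)} = 4 \left(\frac{7}{8}\right)^{4} \cdot 47 \cdot 10^{2} = 4 \cdot \frac{2401}{4096} \cdot 47 \cdot 100 = \frac{2401}{1024} \cdot 47 \cdot 100 = \frac{112847}{1024} \cdot 100 = \frac{2821175}{256}$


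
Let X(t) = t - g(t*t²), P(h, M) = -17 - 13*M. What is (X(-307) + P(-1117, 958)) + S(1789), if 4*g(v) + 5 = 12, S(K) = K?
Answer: -43963/4 ≈ -10991.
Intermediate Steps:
g(v) = 7/4 (g(v) = -5/4 + (¼)*12 = -5/4 + 3 = 7/4)
X(t) = -7/4 + t (X(t) = t - 1*7/4 = t - 7/4 = -7/4 + t)
(X(-307) + P(-1117, 958)) + S(1789) = ((-7/4 - 307) + (-17 - 13*958)) + 1789 = (-1235/4 + (-17 - 12454)) + 1789 = (-1235/4 - 12471) + 1789 = -51119/4 + 1789 = -43963/4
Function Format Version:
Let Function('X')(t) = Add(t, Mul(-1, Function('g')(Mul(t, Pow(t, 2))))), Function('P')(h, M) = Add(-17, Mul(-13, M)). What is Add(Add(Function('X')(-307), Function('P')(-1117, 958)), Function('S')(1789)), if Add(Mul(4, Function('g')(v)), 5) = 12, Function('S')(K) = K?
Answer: Rational(-43963, 4) ≈ -10991.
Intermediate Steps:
Function('g')(v) = Rational(7, 4) (Function('g')(v) = Add(Rational(-5, 4), Mul(Rational(1, 4), 12)) = Add(Rational(-5, 4), 3) = Rational(7, 4))
Function('X')(t) = Add(Rational(-7, 4), t) (Function('X')(t) = Add(t, Mul(-1, Rational(7, 4))) = Add(t, Rational(-7, 4)) = Add(Rational(-7, 4), t))
Add(Add(Function('X')(-307), Function('P')(-1117, 958)), Function('S')(1789)) = Add(Add(Add(Rational(-7, 4), -307), Add(-17, Mul(-13, 958))), 1789) = Add(Add(Rational(-1235, 4), Add(-17, -12454)), 1789) = Add(Add(Rational(-1235, 4), -12471), 1789) = Add(Rational(-51119, 4), 1789) = Rational(-43963, 4)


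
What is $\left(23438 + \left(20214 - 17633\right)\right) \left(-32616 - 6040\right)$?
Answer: $-1005790464$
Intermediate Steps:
$\left(23438 + \left(20214 - 17633\right)\right) \left(-32616 - 6040\right) = \left(23438 + 2581\right) \left(-38656\right) = 26019 \left(-38656\right) = -1005790464$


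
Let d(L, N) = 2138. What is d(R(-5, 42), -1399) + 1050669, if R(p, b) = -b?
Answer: 1052807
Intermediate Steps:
d(R(-5, 42), -1399) + 1050669 = 2138 + 1050669 = 1052807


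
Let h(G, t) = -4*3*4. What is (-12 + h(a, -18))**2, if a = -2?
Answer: 3600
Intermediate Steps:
h(G, t) = -48 (h(G, t) = -12*4 = -48)
(-12 + h(a, -18))**2 = (-12 - 48)**2 = (-60)**2 = 3600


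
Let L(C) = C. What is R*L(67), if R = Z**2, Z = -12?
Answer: 9648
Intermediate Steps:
R = 144 (R = (-12)**2 = 144)
R*L(67) = 144*67 = 9648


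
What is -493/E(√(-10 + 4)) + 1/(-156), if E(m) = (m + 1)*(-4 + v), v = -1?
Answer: 76873/5460 - 493*I*√6/35 ≈ 14.079 - 34.503*I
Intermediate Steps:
E(m) = -5 - 5*m (E(m) = (m + 1)*(-4 - 1) = (1 + m)*(-5) = -5 - 5*m)
-493/E(√(-10 + 4)) + 1/(-156) = -493/(-5 - 5*√(-10 + 4)) + 1/(-156) = -493/(-5 - 5*I*√6) - 1/156 = -1/156 - 493/(-5 - 5*I*√6)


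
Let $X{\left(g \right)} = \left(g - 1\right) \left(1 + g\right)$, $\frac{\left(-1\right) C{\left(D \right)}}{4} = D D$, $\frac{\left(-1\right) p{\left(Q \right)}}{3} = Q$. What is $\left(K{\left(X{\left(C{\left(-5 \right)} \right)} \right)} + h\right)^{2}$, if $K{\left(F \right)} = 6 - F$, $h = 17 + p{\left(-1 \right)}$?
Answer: $99460729$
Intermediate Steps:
$p{\left(Q \right)} = - 3 Q$
$C{\left(D \right)} = - 4 D^{2}$ ($C{\left(D \right)} = - 4 D D = - 4 D^{2}$)
$X{\left(g \right)} = \left(1 + g\right) \left(-1 + g\right)$ ($X{\left(g \right)} = \left(-1 + g\right) \left(1 + g\right) = \left(1 + g\right) \left(-1 + g\right)$)
$h = 20$ ($h = 17 - -3 = 17 + 3 = 20$)
$\left(K{\left(X{\left(C{\left(-5 \right)} \right)} \right)} + h\right)^{2} = \left(\left(6 - \left(-1 + \left(- 4 \left(-5\right)^{2}\right)^{2}\right)\right) + 20\right)^{2} = \left(\left(6 - \left(-1 + \left(\left(-4\right) 25\right)^{2}\right)\right) + 20\right)^{2} = \left(\left(6 - \left(-1 + \left(-100\right)^{2}\right)\right) + 20\right)^{2} = \left(\left(6 - \left(-1 + 10000\right)\right) + 20\right)^{2} = \left(\left(6 - 9999\right) + 20\right)^{2} = \left(-9993 + 20\right)^{2} = \left(-9973\right)^{2} = 99460729$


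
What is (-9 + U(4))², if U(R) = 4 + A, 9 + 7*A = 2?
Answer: 36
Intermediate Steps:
A = -1 (A = -9/7 + (⅐)*2 = -9/7 + 2/7 = -1)
U(R) = 3 (U(R) = 4 - 1 = 3)
(-9 + U(4))² = (-9 + 3)² = (-6)² = 36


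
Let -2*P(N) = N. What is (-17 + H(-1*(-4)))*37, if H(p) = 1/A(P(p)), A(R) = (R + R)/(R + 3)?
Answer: -2553/4 ≈ -638.25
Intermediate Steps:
P(N) = -N/2
A(R) = 2*R/(3 + R) (A(R) = (2*R)/(3 + R) = 2*R/(3 + R))
H(p) = -(3 - p/2)/p (H(p) = 1/(2*(-p/2)/(3 - p/2)) = 1/(-p/(3 - p/2)) = -(3 - p/2)/p)
(-17 + H(-1*(-4)))*37 = (-17 + (-6 - 1*(-4))/(2*((-1*(-4)))))*37 = (-17 + (½)*(-6 + 4)/4)*37 = (-17 + (½)*(¼)*(-2))*37 = (-17 - ¼)*37 = -69/4*37 = -2553/4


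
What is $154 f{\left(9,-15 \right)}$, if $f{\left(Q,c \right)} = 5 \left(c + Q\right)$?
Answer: $-4620$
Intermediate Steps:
$f{\left(Q,c \right)} = 5 Q + 5 c$ ($f{\left(Q,c \right)} = 5 \left(Q + c\right) = 5 Q + 5 c$)
$154 f{\left(9,-15 \right)} = 154 \left(5 \cdot 9 + 5 \left(-15\right)\right) = 154 \left(45 - 75\right) = 154 \left(-30\right) = -4620$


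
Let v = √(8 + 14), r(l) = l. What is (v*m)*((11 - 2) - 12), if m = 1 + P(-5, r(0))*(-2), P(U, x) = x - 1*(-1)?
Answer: 3*√22 ≈ 14.071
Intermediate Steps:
P(U, x) = 1 + x (P(U, x) = x + 1 = 1 + x)
v = √22 ≈ 4.6904
m = -1 (m = 1 + (1 + 0)*(-2) = 1 + 1*(-2) = 1 - 2 = -1)
(v*m)*((11 - 2) - 12) = (√22*(-1))*((11 - 2) - 12) = (-√22)*(9 - 12) = -√22*(-3) = 3*√22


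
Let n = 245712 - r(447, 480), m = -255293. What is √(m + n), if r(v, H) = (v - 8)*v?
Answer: I*√205814 ≈ 453.67*I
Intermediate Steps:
r(v, H) = v*(-8 + v) (r(v, H) = (-8 + v)*v = v*(-8 + v))
n = 49479 (n = 245712 - 447*(-8 + 447) = 245712 - 447*439 = 245712 - 1*196233 = 245712 - 196233 = 49479)
√(m + n) = √(-255293 + 49479) = √(-205814) = I*√205814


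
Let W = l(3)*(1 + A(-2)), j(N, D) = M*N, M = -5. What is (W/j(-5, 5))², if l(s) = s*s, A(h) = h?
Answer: 81/625 ≈ 0.12960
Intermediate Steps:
l(s) = s²
j(N, D) = -5*N
W = -9 (W = 3²*(1 - 2) = 9*(-1) = -9)
(W/j(-5, 5))² = (-9/((-5*(-5))))² = (-9/25)² = 81/625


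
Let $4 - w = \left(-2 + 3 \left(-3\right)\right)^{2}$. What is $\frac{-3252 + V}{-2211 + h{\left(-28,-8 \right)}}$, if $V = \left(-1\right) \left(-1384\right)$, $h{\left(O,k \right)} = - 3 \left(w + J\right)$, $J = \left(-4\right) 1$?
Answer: $\frac{467}{462} \approx 1.0108$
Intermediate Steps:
$w = -117$ ($w = 4 - \left(-2 + 3 \left(-3\right)\right)^{2} = 4 - \left(-2 - 9\right)^{2} = 4 - \left(-11\right)^{2} = 4 - 121 = -117$)
$J = -4$
$h{\left(O,k \right)} = 363$ ($h{\left(O,k \right)} = - 3 \left(-117 - 4\right) = \left(-3\right) \left(-121\right) = 363$)
$V = 1384$
$\frac{-3252 + V}{-2211 + h{\left(-28,-8 \right)}} = \frac{-3252 + 1384}{-2211 + 363} = - \frac{1868}{-1848} = \left(-1868\right) \left(- \frac{1}{1848}\right) = \frac{467}{462}$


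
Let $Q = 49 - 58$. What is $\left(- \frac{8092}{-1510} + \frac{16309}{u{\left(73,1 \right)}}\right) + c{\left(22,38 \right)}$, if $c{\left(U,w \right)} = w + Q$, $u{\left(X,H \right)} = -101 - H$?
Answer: $- \frac{9667313}{77010} \approx -125.53$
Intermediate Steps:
$Q = -9$
$c{\left(U,w \right)} = -9 + w$ ($c{\left(U,w \right)} = w - 9 = -9 + w$)
$\left(- \frac{8092}{-1510} + \frac{16309}{u{\left(73,1 \right)}}\right) + c{\left(22,38 \right)} = \left(- \frac{8092}{-1510} + \frac{16309}{-101 - 1}\right) + \left(-9 + 38\right) = \left(\left(-8092\right) \left(- \frac{1}{1510}\right) + \frac{16309}{-101 - 1}\right) + 29 = \left(\frac{4046}{755} + \frac{16309}{-102}\right) + 29 = \left(\frac{4046}{755} + 16309 \left(- \frac{1}{102}\right)\right) + 29 = \left(\frac{4046}{755} - \frac{16309}{102}\right) + 29 = - \frac{11900603}{77010} + 29 = - \frac{9667313}{77010}$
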